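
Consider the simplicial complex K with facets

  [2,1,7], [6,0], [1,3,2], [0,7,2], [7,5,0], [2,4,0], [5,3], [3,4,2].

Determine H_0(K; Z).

Fix the vertex order 0 < 1 < 2 < 3 < 4 < 5 < 6 < 7 and write every simplex with vertices in increasing order. Then dim K = 2 and the simplices of K are:

  0-simplices (8): [0], [1], [2], [3], [4], [5], [6], [7]
  1-simplices (14): [0,2], [0,4], [0,5], [0,6], [0,7], [1,2], [1,3], [1,7], [2,3], [2,4], [2,7], [3,4], [3,5], [5,7]
  2-simplices (6): [0,2,4], [0,2,7], [0,5,7], [1,2,3], [1,2,7], [2,3,4]

so the chain groups are C_0 ≅ Z^8, C_1 ≅ Z^14, C_2 ≅ Z^6.

The boundary map ∂_1: C_1 → C_0 maps an edge to its endpoints' difference, ∂[p,q] = q − p. For instance
  ∂[0,7] = [7] − [0].
As a 8×14 matrix over Z this has rank 7, with invariant factors (1,1,1,1,1,1,1).

The boundary map ∂_2: C_2 → C_1 acts by ∂[p,q,r] = [q,r] − [p,r] + [p,q]. For instance
  ∂[2,3,4] = [3,4] − [2,4] + [2,3],
  ∂[0,2,4] = [2,4] − [0,4] + [0,2].
This gives a 14×6 integer matrix of rank 6; reducing to Smith normal form yields diagonal entries (1,1,1,1,1,1).

Reading off H_k = ker ∂_k / im ∂_{k+1}:

  H_0: rank C_0 − rank ∂_1 = 8 − 7 = 1, and the invariant factors of ∂_1 are all 1, so H_0 ≅ Z.

H_0 = Z.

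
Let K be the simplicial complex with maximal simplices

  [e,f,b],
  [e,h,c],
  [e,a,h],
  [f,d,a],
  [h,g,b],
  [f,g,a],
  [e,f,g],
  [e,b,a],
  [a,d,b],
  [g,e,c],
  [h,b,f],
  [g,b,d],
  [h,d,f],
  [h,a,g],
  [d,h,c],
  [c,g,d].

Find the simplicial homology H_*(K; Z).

Fix the vertex order a < b < c < d < e < f < g < h and write every simplex with vertices in increasing order. Then dim K = 2 and the simplices of K are:

  0-simplices (8): a, b, c, d, e, f, g, h
  1-simplices (24): ab, ad, ae, af, ag, ah, bd, be, bf, bg, bh, cd, ce, cg, ch, df, dg, dh, ef, eg, eh, fg, fh, gh
  2-simplices (16): abd, abe, adf, aeh, afg, agh, bdg, bef, bfh, bgh, cdg, cdh, ceg, ceh, dfh, efg

so the chain groups are C_0 ≅ Z^8, C_1 ≅ Z^24, C_2 ≅ Z^16.

∂_1: C_1 → C_0 is given by ∂[p,q] = [q] − [p]. For instance
  ∂cd = d − c.
As a 8×24 matrix over Z this has rank 7, with invariant factors (1,1,1,1,1,1,1).

Boundary ∂_2: C_2 → C_1 acts by ∂[p,q,r] = [q,r] − [p,r] + [p,q]. For instance
  ∂adf = df − af + ad,
  ∂afg = fg − ag + af.
This gives a 24×16 integer matrix of rank 15; reducing to Smith normal form yields diagonal entries (1,1,1,1,1,1,1,1,1,1,1,1,1,1,1).

From H_k ≅ ker(∂_k) / im(∂_{k+1}) we obtain:

  H_0: rank C_0 − rank ∂_1 = 8 − 7 = 1, and the invariant factors of ∂_1 are all 1, so H_0 = Z.
  H_1: rank ker ∂_1 − rank ∂_2 = (24 − 7) − 15 = 2, and the invariant factors of ∂_2 are all 1, so H_1 = Z^2.
  H_2: rank ker ∂_2 − rank ∂_3 = (16 − 15) − 0 = 1, and there is no ∂_3, so H_2 = Z.

As a check, the Euler characteristic is 8 − 24 + 16 = 0, which agrees with 1 − 2 + 1 = 0.
(K is a triangulation of the torus T^2.)

H_0 ≅ Z,  H_1 ≅ Z^2,  H_2 ≅ Z.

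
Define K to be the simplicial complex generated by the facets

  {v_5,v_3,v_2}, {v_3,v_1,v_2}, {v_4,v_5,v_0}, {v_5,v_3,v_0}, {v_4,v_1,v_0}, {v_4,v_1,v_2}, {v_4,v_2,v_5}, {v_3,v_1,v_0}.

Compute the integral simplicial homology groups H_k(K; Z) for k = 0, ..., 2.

H_0 = Z,  H_1 = 0,  H_2 = Z.

We work with the vertex ordering v_0 < v_1 < v_2 < v_3 < v_4 < v_5. The simplices of K, each written with vertices in increasing order, are:

  0-simplices (6): [v_0], [v_1], [v_2], [v_3], [v_4], [v_5]
  1-simplices (12): [v_0,v_1], [v_0,v_3], [v_0,v_4], [v_0,v_5], [v_1,v_2], [v_1,v_3], [v_1,v_4], [v_2,v_3], [v_2,v_4], [v_2,v_5], [v_3,v_5], [v_4,v_5]
  2-simplices (8): [v_0,v_1,v_3], [v_0,v_1,v_4], [v_0,v_3,v_5], [v_0,v_4,v_5], [v_1,v_2,v_3], [v_1,v_2,v_4], [v_2,v_3,v_5], [v_2,v_4,v_5]

so the chain groups are C_0 ≅ Z^6, C_1 ≅ Z^12, C_2 ≅ Z^8.

The boundary map ∂_1: C_1 → C_0 sends each edge [p,q] (with p < q) to q − p.
As a 6×12 matrix over Z this has rank 5, with invariant factors (1,1,1,1,1).

∂_2: C_2 → C_1 acts by ∂[p,q,r] = [q,r] − [p,r] + [p,q]. For instance
  ∂[v_1,v_2,v_3] = [v_2,v_3] − [v_1,v_3] + [v_1,v_2],
  ∂[v_0,v_1,v_4] = [v_1,v_4] − [v_0,v_4] + [v_0,v_1].
This gives a 12×8 integer matrix of rank 7; reducing to Smith normal form yields diagonal entries (1,1,1,1,1,1,1).

Reading off H_k = ker ∂_k / im ∂_{k+1}:

  H_0: rank C_0 − rank ∂_1 = 6 − 5 = 1, and the invariant factors of ∂_1 are all 1, so H_0 ≅ Z.
  H_1: rank ker ∂_1 − rank ∂_2 = (12 − 5) − 7 = 0, and the invariant factors of ∂_2 are all 1, so H_1 ≅ 0.
  H_2: rank ker ∂_2 − rank ∂_3 = (8 − 7) − 0 = 1, and there is no ∂_3, so H_2 ≅ Z.

As a check, the Euler characteristic is 6 − 12 + 8 = 2, which agrees with 1 − 0 + 1 = 2.
(K is a triangulation of the 2-sphere S^2.)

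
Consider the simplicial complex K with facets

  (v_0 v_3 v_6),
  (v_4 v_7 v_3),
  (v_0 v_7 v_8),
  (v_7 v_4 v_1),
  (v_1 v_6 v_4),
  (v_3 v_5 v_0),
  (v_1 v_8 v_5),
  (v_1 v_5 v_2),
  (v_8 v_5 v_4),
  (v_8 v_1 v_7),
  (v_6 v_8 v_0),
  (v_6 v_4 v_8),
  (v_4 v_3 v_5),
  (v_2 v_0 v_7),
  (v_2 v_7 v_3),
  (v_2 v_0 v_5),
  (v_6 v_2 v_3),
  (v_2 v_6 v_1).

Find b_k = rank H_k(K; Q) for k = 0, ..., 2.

b_0 = 1, b_1 = 1, b_2 = 0.

We work with the vertex ordering v_0 < v_1 < v_2 < v_3 < v_4 < v_5 < v_6 < v_7 < v_8. The simplices of K, each written with vertices in increasing order, are:

  0-simplices (9): [v_0], [v_1], [v_2], [v_3], [v_4], [v_5], [v_6], [v_7], [v_8]
  1-simplices (27): (27 of them)
  2-simplices (18): (18 of them)

giving chain groups C_0 ≅ Z^9, C_1 ≅ Z^27, C_2 ≅ Z^18.

Boundary ∂_1: C_1 → C_0 sends each edge [p,q] (with p < q) to q − p.
This gives a 9×27 integer matrix of rank 8; reducing to Smith normal form yields diagonal entries (1,1,1,1,1,1,1,1).

Boundary ∂_2: C_2 → C_1 acts by ∂[p,q,r] = [q,r] − [p,r] + [p,q]. For instance
  ∂[v_3,v_4,v_7] = [v_4,v_7] − [v_3,v_7] + [v_3,v_4],
  ∂[v_1,v_4,v_6] = [v_4,v_6] − [v_1,v_6] + [v_1,v_4].
As a 27×18 matrix over Z this has rank 18, with invariant factors (1,1,1,1,1,1,1,1,1,1,1,1,1,1,1,1,1,2).

Computing H_k = (kernel of ∂_k) / (image of ∂_{k+1}):

  H_0: rank C_0 − rank ∂_1 = 9 − 8 = 1, and the invariant factors of ∂_1 are all 1, so H_0 = Z.
  H_1: rank ker ∂_1 − rank ∂_2 = (27 − 8) − 18 = 1, and ∂_2 has invariant factor 2 > 1, so H_1 = Z × Z/2.
  H_2: rank ker ∂_2 − rank ∂_3 = (18 − 18) − 0 = 0, and there is no ∂_3, so H_2 = 0.

As a check, the Euler characteristic is 9 − 27 + 18 = 0, which agrees with 1 − 1 + 0 = 0.

Hence the Betti numbers are b_0 = 1, b_1 = 1, b_2 = 0.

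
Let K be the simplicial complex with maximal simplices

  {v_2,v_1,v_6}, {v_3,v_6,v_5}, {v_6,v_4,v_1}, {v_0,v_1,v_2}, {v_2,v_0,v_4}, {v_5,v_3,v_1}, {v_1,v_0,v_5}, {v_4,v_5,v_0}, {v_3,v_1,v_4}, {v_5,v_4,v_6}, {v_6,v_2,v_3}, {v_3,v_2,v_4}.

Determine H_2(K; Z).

H_2 ≅ 0.

K has 7 vertices, 18 edges, 12 triangles.
rank ∂_2 = 12, rank ∂_3 = 0 ⇒ b_2 = 12 − 12 − 0 = 0. So H_2 ≅ 0.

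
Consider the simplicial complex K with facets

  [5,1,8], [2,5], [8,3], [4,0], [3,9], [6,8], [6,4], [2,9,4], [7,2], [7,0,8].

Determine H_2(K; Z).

H_2 ≅ 0.

Order the vertices as 0 < 1 < 2 < 3 < 4 < 5 < 6 < 7 < 8 < 9. Listing each simplex with vertices in this order, K has dimension 2 with simplices:

  0-simplices (10): [0], [1], [2], [3], [4], [5], [6], [7], [8], [9]
  1-simplices (16): [0,4], [0,7], [0,8], [1,5], [1,8], [2,4], [2,5], [2,7], [2,9], [3,8], [3,9], [4,6], [4,9], [5,8], [6,8], [7,8]
  2-simplices (3): [0,7,8], [1,5,8], [2,4,9]

so the chain groups are C_0 ≅ Z^10, C_1 ≅ Z^16, C_2 ≅ Z^3.

The boundary map ∂_1: C_1 → C_0 is given by ∂[p,q] = [q] − [p]. For instance
  ∂[0,4] = [4] − [0].
The 10×16 boundary matrix has rank 9 and Smith normal form diag(1,1,1,1,1,1,1,1,1).

∂_2: C_2 → C_1 acts by ∂[p,q,r] = [q,r] − [p,r] + [p,q]. For instance
  ∂[1,5,8] = [5,8] − [1,8] + [1,5],
  ∂[0,7,8] = [7,8] − [0,8] + [0,7].
As a 16×3 matrix over Z this has rank 3, with invariant factors (1,1,1).

Now H_k = ker ∂_k / im ∂_{k+1}, so:

  H_2: rank ker ∂_2 − rank ∂_3 = (3 − 3) − 0 = 0, and there is no ∂_3, so H_2 = 0.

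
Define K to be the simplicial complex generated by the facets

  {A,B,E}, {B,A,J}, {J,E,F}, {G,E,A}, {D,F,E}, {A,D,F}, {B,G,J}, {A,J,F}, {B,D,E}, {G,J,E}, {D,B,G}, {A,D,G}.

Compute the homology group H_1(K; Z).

H_1 = Z_2.

Order the vertices as A < B < D < E < F < G < J. Listing each simplex with vertices in this order, K has dimension 2 with simplices:

  0-simplices (7): A, B, D, E, F, G, J
  1-simplices (18): AB, AD, AE, AF, AG, AJ, BD, BE, BG, BJ, DE, DF, DG, EF, EG, EJ, FJ, GJ
  2-simplices (12): ABE, ABJ, ADF, ADG, AEG, AFJ, BDE, BDG, BGJ, DEF, EFJ, EGJ

so the chain groups are C_0 ≅ Z^7, C_1 ≅ Z^18, C_2 ≅ Z^12.

∂_1: C_1 → C_0 sends each edge [p,q] (with p < q) to q − p. For instance
  ∂DG = G − D.
The 7×18 boundary matrix has rank 6 and Smith normal form diag(1,1,1,1,1,1).

The boundary map ∂_2: C_2 → C_1 acts by ∂[p,q,r] = [q,r] − [p,r] + [p,q]. For instance
  ∂BGJ = GJ − BJ + BG,
  ∂AEG = EG − AG + AE.
As a 18×12 matrix over Z this has rank 12, with invariant factors (1,1,1,1,1,1,1,1,1,1,1,2).

Computing H_k = (kernel of ∂_k) / (image of ∂_{k+1}):

  H_1: rank ker ∂_1 − rank ∂_2 = (18 − 6) − 12 = 0, and ∂_2 has invariant factor 2 > 1, so H_1 ≅ Z_2.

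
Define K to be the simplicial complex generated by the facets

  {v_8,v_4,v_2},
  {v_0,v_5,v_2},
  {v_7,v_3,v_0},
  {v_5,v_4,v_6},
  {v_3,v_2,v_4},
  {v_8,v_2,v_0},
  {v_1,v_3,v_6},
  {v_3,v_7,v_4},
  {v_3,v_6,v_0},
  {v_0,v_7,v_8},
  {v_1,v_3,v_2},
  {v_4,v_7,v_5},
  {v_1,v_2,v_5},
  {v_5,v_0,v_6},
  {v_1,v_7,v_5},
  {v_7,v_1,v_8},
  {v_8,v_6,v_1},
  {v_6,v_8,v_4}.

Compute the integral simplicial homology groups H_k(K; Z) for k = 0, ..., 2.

H_0 = Z,  H_1 = Z^2,  H_2 = Z.

K has 9 vertices, 27 edges, 18 triangles.
rank ∂_0 = 0, rank ∂_1 = 8 ⇒ b_0 = 9 − 0 − 8 = 1; all invariant factors of ∂_1 are 1 so no torsion. So H_0 = Z.
rank ∂_1 = 8, rank ∂_2 = 17 ⇒ b_1 = 27 − 8 − 17 = 2; all invariant factors of ∂_2 are 1 so no torsion. So H_1 = Z^2.
rank ∂_2 = 17, rank ∂_3 = 0 ⇒ b_2 = 18 − 17 − 0 = 1. So H_2 = Z.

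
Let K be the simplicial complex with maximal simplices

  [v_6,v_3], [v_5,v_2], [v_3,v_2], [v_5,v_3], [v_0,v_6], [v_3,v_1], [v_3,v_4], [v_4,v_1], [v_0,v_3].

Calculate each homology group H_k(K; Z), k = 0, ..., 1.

We work with the vertex ordering v_0 < v_1 < v_2 < v_3 < v_4 < v_5 < v_6. The simplices of K, each written with vertices in increasing order, are:

  0-simplices (7): [v_0], [v_1], [v_2], [v_3], [v_4], [v_5], [v_6]
  1-simplices (9): [v_0,v_3], [v_0,v_6], [v_1,v_3], [v_1,v_4], [v_2,v_3], [v_2,v_5], [v_3,v_4], [v_3,v_5], [v_3,v_6]

so the chain groups are C_0 ≅ Z^7, C_1 ≅ Z^9.

Boundary ∂_1: C_1 → C_0 sends each edge [p,q] (with p < q) to q − p. For instance
  ∂[v_3,v_5] = [v_5] − [v_3].
The resulting 7×9 matrix has rank 6, and its Smith normal form has invariant factors (1,1,1,1,1,1).

Reading off H_k = ker ∂_k / im ∂_{k+1}:

  H_0: rank C_0 − rank ∂_1 = 7 − 6 = 1, and the invariant factors of ∂_1 are all 1, so H_0 ≅ Z.
  H_1: rank ker ∂_1 − rank ∂_2 = (9 − 6) − 0 = 3, and there is no ∂_2, so H_1 ≅ Z^3.

(K is a triangulation of a wedge of 3 circles.)

H_0 ≅ Z,  H_1 ≅ Z^3.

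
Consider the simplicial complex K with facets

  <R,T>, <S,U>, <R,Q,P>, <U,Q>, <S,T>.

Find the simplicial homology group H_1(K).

We work with the vertex ordering P < Q < R < S < T < U. The simplices of K, each written with vertices in increasing order, are:

  0-simplices (6): P, Q, R, S, T, U
  1-simplices (7): PQ, PR, QR, QU, RT, ST, SU
  2-simplices (1): PQR

so the chain groups are C_0 ≅ Z^6, C_1 ≅ Z^7, C_2 ≅ Z^1.

The boundary map ∂_1: C_1 → C_0 sends each edge [p,q] (with p < q) to q − p. For instance
  ∂PR = R − P.
The 6×7 boundary matrix has rank 5 and Smith normal form diag(1,1,1,1,1).

Boundary ∂_2: C_2 → C_1 sends each 2-simplex [p,q,r] to [q,r] − [p,r] + [p,q]. For instance
  ∂PQR = QR − PR + PQ.
This gives a 7×1 integer matrix of rank 1; reducing to Smith normal form yields diagonal entries (1).

Now H_k = ker ∂_k / im ∂_{k+1}, so:

  H_1: rank ker ∂_1 − rank ∂_2 = (7 − 5) − 1 = 1, and the invariant factors of ∂_2 are all 1, so H_1 ≅ Z.

H_1 ≅ Z.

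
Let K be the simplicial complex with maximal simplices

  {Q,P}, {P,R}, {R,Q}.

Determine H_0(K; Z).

H_0 = Z.

Take the total order P < Q < R on the vertex set. Then K (dimension 1) consists of the simplices:

  0-simplices (3): P, Q, R
  1-simplices (3): PQ, PR, QR

giving chain groups C_0 ≅ Z^3, C_1 ≅ Z^3.

The boundary map ∂_1: C_1 → C_0 sends each edge [p,q] (with p < q) to q − p.
As a 3×3 matrix over Z this has rank 2, with invariant factors (1,1).

Reading off H_k = ker ∂_k / im ∂_{k+1}:

  H_0: rank C_0 − rank ∂_1 = 3 − 2 = 1, and the invariant factors of ∂_1 are all 1, so H_0 = Z.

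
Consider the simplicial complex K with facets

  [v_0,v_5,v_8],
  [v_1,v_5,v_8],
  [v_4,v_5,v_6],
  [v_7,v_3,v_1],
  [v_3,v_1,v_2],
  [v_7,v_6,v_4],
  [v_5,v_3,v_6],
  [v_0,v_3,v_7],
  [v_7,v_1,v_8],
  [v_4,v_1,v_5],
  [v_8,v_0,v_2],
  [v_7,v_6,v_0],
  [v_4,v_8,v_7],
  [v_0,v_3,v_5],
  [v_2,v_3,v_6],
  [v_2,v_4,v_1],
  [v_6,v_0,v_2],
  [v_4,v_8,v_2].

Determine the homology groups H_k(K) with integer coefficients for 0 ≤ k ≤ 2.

Fix the vertex order v_0 < v_1 < v_2 < v_3 < v_4 < v_5 < v_6 < v_7 < v_8 and write every simplex with vertices in increasing order. Then dim K = 2 and the simplices of K are:

  0-simplices (9): [v_0], [v_1], [v_2], [v_3], [v_4], [v_5], [v_6], [v_7], [v_8]
  1-simplices (27): (27 of them)
  2-simplices (18): (18 of them)

giving chain groups C_0 ≅ Z^9, C_1 ≅ Z^27, C_2 ≅ Z^18.

∂_1: C_1 → C_0 maps an edge to its endpoints' difference, ∂[p,q] = q − p. For instance
  ∂[v_1,v_3] = [v_3] − [v_1].
The resulting 9×27 matrix has rank 8, and its Smith normal form has invariant factors (1,1,1,1,1,1,1,1).

The boundary map ∂_2: C_2 → C_1 acts by ∂[p,q,r] = [q,r] − [p,r] + [p,q]. For instance
  ∂[v_1,v_2,v_3] = [v_2,v_3] − [v_1,v_3] + [v_1,v_2],
  ∂[v_1,v_3,v_7] = [v_3,v_7] − [v_1,v_7] + [v_1,v_3].
This gives a 27×18 integer matrix of rank 18; reducing to Smith normal form yields diagonal entries (1,1,1,1,1,1,1,1,1,1,1,1,1,1,1,1,1,2).

From H_k ≅ ker(∂_k) / im(∂_{k+1}) we obtain:

  H_0: rank C_0 − rank ∂_1 = 9 − 8 = 1, and the invariant factors of ∂_1 are all 1, so H_0 = Z.
  H_1: rank ker ∂_1 − rank ∂_2 = (27 − 8) − 18 = 1, and ∂_2 has invariant factor 2 > 1, so H_1 = Z ⊕ Z/2.
  H_2: rank ker ∂_2 − rank ∂_3 = (18 − 18) − 0 = 0, and there is no ∂_3, so H_2 = 0.

As a check, the Euler characteristic is 9 − 27 + 18 = 0, which agrees with 1 − 1 + 0 = 0.

H_0 ≅ Z,  H_1 ≅ Z ⊕ Z/2,  H_2 = 0.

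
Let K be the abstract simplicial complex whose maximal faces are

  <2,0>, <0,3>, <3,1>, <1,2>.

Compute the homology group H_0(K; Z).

H_0 = Z.

Fix the vertex order 0 < 1 < 2 < 3 and write every simplex with vertices in increasing order. Then dim K = 1 and the simplices of K are:

  0-simplices (4): [0], [1], [2], [3]
  1-simplices (4): [0,2], [0,3], [1,2], [1,3]

Hence C_0 ≅ Z^4, C_1 ≅ Z^4.

The boundary map ∂_1: C_1 → C_0 is given by ∂[p,q] = [q] − [p]. For instance
  ∂[0,3] = [3] − [0].
The 4×4 boundary matrix has rank 3 and Smith normal form diag(1,1,1).

Computing H_k = (kernel of ∂_k) / (image of ∂_{k+1}):

  H_0: rank C_0 − rank ∂_1 = 4 − 3 = 1, and the invariant factors of ∂_1 are all 1, so H_0 = Z.

(K is a triangulation of the circle S^1.)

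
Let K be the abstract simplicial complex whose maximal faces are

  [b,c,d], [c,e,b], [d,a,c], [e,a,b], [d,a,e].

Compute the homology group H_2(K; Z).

H_2 = 0.

We work with the vertex ordering a < b < c < d < e. The simplices of K, each written with vertices in increasing order, are:

  0-simplices (5): a, b, c, d, e
  1-simplices (10): ab, ac, ad, ae, bc, bd, be, cd, ce, de
  2-simplices (5): abe, acd, ade, bcd, bce

so the chain groups are C_0 ≅ Z^5, C_1 ≅ Z^10, C_2 ≅ Z^5.

∂_1: C_1 → C_0 is given by ∂[p,q] = [q] − [p]. For instance
  ∂de = e − d.
This gives a 5×10 integer matrix of rank 4; reducing to Smith normal form yields diagonal entries (1,1,1,1).

Boundary ∂_2: C_2 → C_1 acts by ∂[p,q,r] = [q,r] − [p,r] + [p,q]. For instance
  ∂abe = be − ae + ab,
  ∂ade = de − ae + ad.
The resulting 10×5 matrix has rank 5, and its Smith normal form has invariant factors (1,1,1,1,1).

Computing H_k = (kernel of ∂_k) / (image of ∂_{k+1}):

  H_2: rank ker ∂_2 − rank ∂_3 = (5 − 5) − 0 = 0, and there is no ∂_3, so H_2 = 0.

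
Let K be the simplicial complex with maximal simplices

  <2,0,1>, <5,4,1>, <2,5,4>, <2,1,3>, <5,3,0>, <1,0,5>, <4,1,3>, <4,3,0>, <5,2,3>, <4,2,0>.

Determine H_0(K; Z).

H_0 ≅ Z.

K has 6 vertices, 15 edges, 10 triangles.
rank ∂_0 = 0, rank ∂_1 = 5 ⇒ b_0 = 6 − 0 − 5 = 1; all invariant factors of ∂_1 are 1 so no torsion. So H_0 ≅ Z.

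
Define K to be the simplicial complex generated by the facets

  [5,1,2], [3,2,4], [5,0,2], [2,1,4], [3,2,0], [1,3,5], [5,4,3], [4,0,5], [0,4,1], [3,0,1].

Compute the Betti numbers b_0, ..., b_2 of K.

b_0 = 1, b_1 = 0, b_2 = 0.

K has 6 vertices, 15 edges, 10 triangles.
rank ∂_0 = 0, rank ∂_1 = 5 ⇒ b_0 = 6 − 0 − 5 = 1; all invariant factors of ∂_1 are 1 so no torsion. So H_0 = Z.
rank ∂_1 = 5, rank ∂_2 = 10 ⇒ b_1 = 15 − 5 − 10 = 0; ∂_2 has invariant factor(s) [2] giving torsion. So H_1 = Z/2Z.
rank ∂_2 = 10, rank ∂_3 = 0 ⇒ b_2 = 10 − 10 − 0 = 0. So H_2 = 0.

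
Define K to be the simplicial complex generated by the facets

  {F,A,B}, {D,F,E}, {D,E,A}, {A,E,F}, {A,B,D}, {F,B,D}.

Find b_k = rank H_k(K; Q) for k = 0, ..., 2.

b_0 = 1, b_1 = 0, b_2 = 1.

K has 5 vertices, 9 edges, 6 triangles.
rank ∂_0 = 0, rank ∂_1 = 4 ⇒ b_0 = 5 − 0 − 4 = 1; all invariant factors of ∂_1 are 1 so no torsion. So H_0 = Z.
rank ∂_1 = 4, rank ∂_2 = 5 ⇒ b_1 = 9 − 4 − 5 = 0; all invariant factors of ∂_2 are 1 so no torsion. So H_1 = 0.
rank ∂_2 = 5, rank ∂_3 = 0 ⇒ b_2 = 6 − 5 − 0 = 1. So H_2 = Z.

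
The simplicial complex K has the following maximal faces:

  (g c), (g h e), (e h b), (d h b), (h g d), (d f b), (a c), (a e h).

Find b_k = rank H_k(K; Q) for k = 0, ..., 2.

b_0 = 1, b_1 = 1, b_2 = 0.

K has 8 vertices, 14 edges, 6 triangles.
rank ∂_0 = 0, rank ∂_1 = 7 ⇒ b_0 = 8 − 0 − 7 = 1; all invariant factors of ∂_1 are 1 so no torsion. So H_0 = Z.
rank ∂_1 = 7, rank ∂_2 = 6 ⇒ b_1 = 14 − 7 − 6 = 1; all invariant factors of ∂_2 are 1 so no torsion. So H_1 = Z.
rank ∂_2 = 6, rank ∂_3 = 0 ⇒ b_2 = 6 − 6 − 0 = 0. So H_2 = 0.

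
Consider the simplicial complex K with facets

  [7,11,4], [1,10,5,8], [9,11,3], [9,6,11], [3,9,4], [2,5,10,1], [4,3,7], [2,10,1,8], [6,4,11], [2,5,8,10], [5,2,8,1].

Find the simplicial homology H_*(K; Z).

We work with the vertex ordering 1 < 2 < 3 < 4 < 5 < 6 < 7 < 8 < 9 < 10 < 11. The simplices of K, each written with vertices in increasing order, are:

  0-simplices (11): [1], [2], [3], [4], [5], [6], [7], [8], [9], [10], [11]
  1-simplices (22): (22 of them)
  2-simplices (16): [1,2,5], [1,2,8], [1,2,10], [1,5,8], [1,5,10], [1,8,10], [2,5,8], [2,5,10], [2,8,10], [3,4,7], [3,4,9], [3,9,11], [4,6,11], [4,7,11], [5,8,10], [6,9,11]
  3-simplices (5): [1,2,5,8], [1,2,5,10], [1,2,8,10], [1,5,8,10], [2,5,8,10]

Hence C_0 ≅ Z^11, C_1 ≅ Z^22, C_2 ≅ Z^16, C_3 ≅ Z^5.

Boundary ∂_1: C_1 → C_0 sends each edge [p,q] (with p < q) to q − p.
This gives a 11×22 integer matrix of rank 9; reducing to Smith normal form yields diagonal entries (1,1,1,1,1,1,1,1,1).

The boundary map ∂_2: C_2 → C_1 maps a triangle to the signed sum of its edges. For instance
  ∂[5,8,10] = [8,10] − [5,10] + [5,8],
  ∂[1,5,8] = [5,8] − [1,8] + [1,5].
As a 22×16 matrix over Z this has rank 12, with invariant factors (1,1,1,1,1,1,1,1,1,1,1,1).

Boundary ∂_3: C_3 → C_2 sends each 3-simplex σ to the alternating sum Σ_i (−1)^i (σ with its i-th vertex removed). For instance
  ∂[2,5,8,10] = [5,8,10] − [2,8,10] + [2,5,10] − [2,5,8],
  ∂[1,2,8,10] = [2,8,10] − [1,8,10] + [1,2,10] − [1,2,8].
The resulting 16×5 matrix has rank 4, and its Smith normal form has invariant factors (1,1,1,1).

Reading off H_k = ker ∂_k / im ∂_{k+1}:

  H_0: rank C_0 − rank ∂_1 = 11 − 9 = 2, and the invariant factors of ∂_1 are all 1, so H_0 = Z^2.
  H_1: rank ker ∂_1 − rank ∂_2 = (22 − 9) − 12 = 1, and the invariant factors of ∂_2 are all 1, so H_1 = Z.
  H_2: rank ker ∂_2 − rank ∂_3 = (16 − 12) − 4 = 0, and the invariant factors of ∂_3 are all 1, so H_2 = 0.
  H_3: rank ker ∂_3 − rank ∂_4 = (5 − 4) − 0 = 1, and there is no ∂_4, so H_3 = Z.

As a check, the Euler characteristic is 11 − 22 + 16 − 5 = 0, which agrees with 2 − 1 + 0 − 1 = 0.

H_0 = Z^2,  H_1 = Z,  H_2 = 0,  H_3 = Z.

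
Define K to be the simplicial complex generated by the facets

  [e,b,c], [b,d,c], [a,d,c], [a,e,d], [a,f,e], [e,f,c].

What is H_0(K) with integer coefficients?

H_0 ≅ Z.

Take the total order a < b < c < d < e < f on the vertex set. Then K (dimension 2) consists of the simplices:

  0-simplices (6): a, b, c, d, e, f
  1-simplices (12): ac, ad, ae, af, bc, bd, be, cd, ce, cf, de, ef
  2-simplices (6): acd, ade, aef, bcd, bce, cef

Hence C_0 ≅ Z^6, C_1 ≅ Z^12, C_2 ≅ Z^6.

The boundary map ∂_1: C_1 → C_0 sends each edge [p,q] (with p < q) to q − p.
This gives a 6×12 integer matrix of rank 5; reducing to Smith normal form yields diagonal entries (1,1,1,1,1).

The boundary map ∂_2: C_2 → C_1 sends each 2-simplex [p,q,r] to [q,r] − [p,r] + [p,q]. For instance
  ∂bcd = cd − bd + bc,
  ∂ade = de − ae + ad.
The 12×6 boundary matrix has rank 6 and Smith normal form diag(1,1,1,1,1,1).

Reading off H_k = ker ∂_k / im ∂_{k+1}:

  H_0: rank C_0 − rank ∂_1 = 6 − 5 = 1, and the invariant factors of ∂_1 are all 1, so H_0 ≅ Z.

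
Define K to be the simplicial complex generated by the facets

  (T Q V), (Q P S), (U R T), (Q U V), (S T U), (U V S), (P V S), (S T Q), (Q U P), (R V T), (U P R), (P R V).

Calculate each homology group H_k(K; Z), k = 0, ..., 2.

Take the total order P < Q < R < S < T < U < V on the vertex set. Then K (dimension 2) consists of the simplices:

  0-simplices (7): P, Q, R, S, T, U, V
  1-simplices (18): PQ, PR, PS, PU, PV, QS, QT, QU, QV, RT, RU, RV, ST, SU, SV, TU, TV, UV
  2-simplices (12): PQS, PQU, PRU, PRV, PSV, QST, QTV, QUV, RTU, RTV, STU, SUV

Hence C_0 ≅ Z^7, C_1 ≅ Z^18, C_2 ≅ Z^12.

The boundary map ∂_1: C_1 → C_0 sends each edge [p,q] (with p < q) to q − p.
This gives a 7×18 integer matrix of rank 6; reducing to Smith normal form yields diagonal entries (1,1,1,1,1,1).

Boundary ∂_2: C_2 → C_1 sends each 2-simplex [p,q,r] to [q,r] − [p,r] + [p,q]. For instance
  ∂RTU = TU − RU + RT,
  ∂PQU = QU − PU + PQ.
The resulting 18×12 matrix has rank 12, and its Smith normal form has invariant factors (1,1,1,1,1,1,1,1,1,1,1,2).

From H_k ≅ ker(∂_k) / im(∂_{k+1}) we obtain:

  H_0: rank C_0 − rank ∂_1 = 7 − 6 = 1, and the invariant factors of ∂_1 are all 1, so H_0 = Z.
  H_1: rank ker ∂_1 − rank ∂_2 = (18 − 6) − 12 = 0, and ∂_2 has invariant factor 2 > 1, so H_1 = Z/2.
  H_2: rank ker ∂_2 − rank ∂_3 = (12 − 12) − 0 = 0, and there is no ∂_3, so H_2 = 0.

H_0 ≅ Z,  H_1 ≅ Z/2,  H_2 = 0.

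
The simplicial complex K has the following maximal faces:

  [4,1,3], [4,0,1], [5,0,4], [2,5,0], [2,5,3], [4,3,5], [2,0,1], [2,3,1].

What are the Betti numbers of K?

We work with the vertex ordering 0 < 1 < 2 < 3 < 4 < 5. The simplices of K, each written with vertices in increasing order, are:

  0-simplices (6): [0], [1], [2], [3], [4], [5]
  1-simplices (12): [0,1], [0,2], [0,4], [0,5], [1,2], [1,3], [1,4], [2,3], [2,5], [3,4], [3,5], [4,5]
  2-simplices (8): [0,1,2], [0,1,4], [0,2,5], [0,4,5], [1,2,3], [1,3,4], [2,3,5], [3,4,5]

giving chain groups C_0 ≅ Z^6, C_1 ≅ Z^12, C_2 ≅ Z^8.

The boundary map ∂_1: C_1 → C_0 sends each edge [p,q] (with p < q) to q − p. For instance
  ∂[0,4] = [4] − [0].
The 6×12 boundary matrix has rank 5 and Smith normal form diag(1,1,1,1,1).

∂_2: C_2 → C_1 sends each 2-simplex [p,q,r] to [q,r] − [p,r] + [p,q]. For instance
  ∂[3,4,5] = [4,5] − [3,5] + [3,4],
  ∂[1,3,4] = [3,4] − [1,4] + [1,3].
As a 12×8 matrix over Z this has rank 7, with invariant factors (1,1,1,1,1,1,1).

From H_k ≅ ker(∂_k) / im(∂_{k+1}) we obtain:

  H_0: rank C_0 − rank ∂_1 = 6 − 5 = 1, and the invariant factors of ∂_1 are all 1, so H_0 = Z.
  H_1: rank ker ∂_1 − rank ∂_2 = (12 − 5) − 7 = 0, and the invariant factors of ∂_2 are all 1, so H_1 = 0.
  H_2: rank ker ∂_2 − rank ∂_3 = (8 − 7) − 0 = 1, and there is no ∂_3, so H_2 = Z.

Hence the Betti numbers are b_0 = 1, b_1 = 0, b_2 = 1.

b_0 = 1, b_1 = 0, b_2 = 1.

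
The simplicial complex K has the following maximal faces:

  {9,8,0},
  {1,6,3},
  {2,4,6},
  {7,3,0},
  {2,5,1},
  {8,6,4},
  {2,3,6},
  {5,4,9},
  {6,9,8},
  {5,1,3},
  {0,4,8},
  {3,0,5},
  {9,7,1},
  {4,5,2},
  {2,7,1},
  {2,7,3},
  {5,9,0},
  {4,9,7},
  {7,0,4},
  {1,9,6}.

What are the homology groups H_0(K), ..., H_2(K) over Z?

H_0 ≅ Z,  H_1 ≅ Z ⊕ Z/2,  H_2 = 0.

Order the vertices as 0 < 1 < 2 < 3 < 4 < 5 < 6 < 7 < 8 < 9. Listing each simplex with vertices in this order, K has dimension 2 with simplices:

  0-simplices (10): [0], [1], [2], [3], [4], [5], [6], [7], [8], [9]
  1-simplices (30): (30 of them)
  2-simplices (20): (20 of them)

giving chain groups C_0 ≅ Z^10, C_1 ≅ Z^30, C_2 ≅ Z^20.

∂_1: C_1 → C_0 maps an edge to its endpoints' difference, ∂[p,q] = q − p. For instance
  ∂[4,6] = [6] − [4].
As a 10×30 matrix over Z this has rank 9, with invariant factors (1,1,1,1,1,1,1,1,1).

∂_2: C_2 → C_1 sends each 2-simplex [p,q,r] to [q,r] − [p,r] + [p,q]. For instance
  ∂[1,3,5] = [3,5] − [1,5] + [1,3],
  ∂[4,5,9] = [5,9] − [4,9] + [4,5].
As a 30×20 matrix over Z this has rank 20, with invariant factors (1,1,1,1,1,1,1,1,1,1,1,1,1,1,1,1,1,1,1,2).

From H_k ≅ ker(∂_k) / im(∂_{k+1}) we obtain:

  H_0: rank C_0 − rank ∂_1 = 10 − 9 = 1, and the invariant factors of ∂_1 are all 1, so H_0 ≅ Z.
  H_1: rank ker ∂_1 − rank ∂_2 = (30 − 9) − 20 = 1, and ∂_2 has invariant factor 2 > 1, so H_1 ≅ Z ⊕ Z/2.
  H_2: rank ker ∂_2 − rank ∂_3 = (20 − 20) − 0 = 0, and there is no ∂_3, so H_2 ≅ 0.

As a check, the Euler characteristic is 10 − 30 + 20 = 0, which agrees with 1 − 1 + 0 = 0.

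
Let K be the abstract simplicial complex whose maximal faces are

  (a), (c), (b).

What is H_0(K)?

We work with the vertex ordering a < b < c. The simplices of K, each written with vertices in increasing order, are:

  0-simplices (3): a, b, c

Hence C_0 ≅ Z^3.

Reading off H_k = ker ∂_k / im ∂_{k+1}:

  H_0: rank C_0 − rank ∂_1 = 3 − 0 = 3, and there is no ∂_1, so H_0 ≅ Z^3.

H_0 ≅ Z^3.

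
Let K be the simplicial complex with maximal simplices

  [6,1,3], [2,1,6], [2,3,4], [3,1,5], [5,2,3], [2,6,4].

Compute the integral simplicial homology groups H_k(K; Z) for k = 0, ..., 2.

Fix the vertex order 1 < 2 < 3 < 4 < 5 < 6 and write every simplex with vertices in increasing order. Then dim K = 2 and the simplices of K are:

  0-simplices (6): [1], [2], [3], [4], [5], [6]
  1-simplices (12): [1,2], [1,3], [1,5], [1,6], [2,3], [2,4], [2,5], [2,6], [3,4], [3,5], [3,6], [4,6]
  2-simplices (6): [1,2,6], [1,3,5], [1,3,6], [2,3,4], [2,3,5], [2,4,6]

Hence C_0 ≅ Z^6, C_1 ≅ Z^12, C_2 ≅ Z^6.

∂_1: C_1 → C_0 is given by ∂[p,q] = [q] − [p]. For instance
  ∂[3,5] = [5] − [3].
As a 6×12 matrix over Z this has rank 5, with invariant factors (1,1,1,1,1).

∂_2: C_2 → C_1 acts by ∂[p,q,r] = [q,r] − [p,r] + [p,q]. For instance
  ∂[2,3,5] = [3,5] − [2,5] + [2,3],
  ∂[1,3,6] = [3,6] − [1,6] + [1,3].
The 12×6 boundary matrix has rank 6 and Smith normal form diag(1,1,1,1,1,1).

Computing H_k = (kernel of ∂_k) / (image of ∂_{k+1}):

  H_0: rank C_0 − rank ∂_1 = 6 − 5 = 1, and the invariant factors of ∂_1 are all 1, so H_0 ≅ Z.
  H_1: rank ker ∂_1 − rank ∂_2 = (12 − 5) − 6 = 1, and the invariant factors of ∂_2 are all 1, so H_1 ≅ Z.
  H_2: rank ker ∂_2 − rank ∂_3 = (6 − 6) − 0 = 0, and there is no ∂_3, so H_2 ≅ 0.

As a check, the Euler characteristic is 6 − 12 + 6 = 0, which agrees with 1 − 1 + 0 = 0.
(K is a triangulation of the cylinder S^1 x I.)

H_0 ≅ Z,  H_1 ≅ Z,  H_2 = 0.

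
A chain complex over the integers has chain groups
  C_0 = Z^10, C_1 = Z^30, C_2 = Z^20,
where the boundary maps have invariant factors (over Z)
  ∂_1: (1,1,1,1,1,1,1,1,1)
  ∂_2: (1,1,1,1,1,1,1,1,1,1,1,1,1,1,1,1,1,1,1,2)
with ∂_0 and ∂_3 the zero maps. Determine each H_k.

H_0 = Z,  H_1 = Z ⊕ Z/2,  H_2 = 0.

H_0: b_0 = 10 − 0 − 9 = 1; torsion from ∂_1 factors > 1: none. So H_0 = Z.
H_1: b_1 = 30 − 9 − 20 = 1; torsion from ∂_2 factors > 1: [2]. So H_1 = Z ⊕ Z/2.
H_2: b_2 = 20 − 20 − 0 = 0; torsion from ∂_3 factors > 1: none. So H_2 = 0.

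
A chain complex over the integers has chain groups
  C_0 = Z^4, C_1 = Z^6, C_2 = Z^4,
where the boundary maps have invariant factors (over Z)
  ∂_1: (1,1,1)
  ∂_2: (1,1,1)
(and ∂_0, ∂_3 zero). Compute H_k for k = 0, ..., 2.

H_0 ≅ Z,  H_1 = 0,  H_2 ≅ Z.

H_0: b_0 = 4 − 0 − 3 = 1; torsion from ∂_1 factors > 1: none. So H_0 ≅ Z.
H_1: b_1 = 6 − 3 − 3 = 0; torsion from ∂_2 factors > 1: none. So H_1 ≅ 0.
H_2: b_2 = 4 − 3 − 0 = 1; torsion from ∂_3 factors > 1: none. So H_2 ≅ Z.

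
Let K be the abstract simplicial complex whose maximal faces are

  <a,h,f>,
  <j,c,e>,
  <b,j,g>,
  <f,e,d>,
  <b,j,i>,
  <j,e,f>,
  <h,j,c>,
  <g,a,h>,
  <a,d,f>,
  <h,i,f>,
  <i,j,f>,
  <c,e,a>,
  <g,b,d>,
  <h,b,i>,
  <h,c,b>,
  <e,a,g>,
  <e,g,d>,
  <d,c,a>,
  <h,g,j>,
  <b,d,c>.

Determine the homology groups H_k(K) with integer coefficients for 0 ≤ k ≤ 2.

We work with the vertex ordering a < b < c < d < e < f < g < h < i < j. The simplices of K, each written with vertices in increasing order, are:

  0-simplices (10): a, b, c, d, e, f, g, h, i, j
  1-simplices (30): ac, ad, ae, af, ag, ah, bc, bd, bg, bh, bi, bj, cd, ce, ch, cj, de, df, dg, ef, eg, ej, fh, fi, fj, gh, gj, hi, hj, ij
  2-simplices (20): acd, ace, adf, aeg, afh, agh, bcd, bch, bdg, bgj, bhi, bij, cej, chj, def, deg, efj, fhi, fij, ghj

giving chain groups C_0 ≅ Z^10, C_1 ≅ Z^30, C_2 ≅ Z^20.

Boundary ∂_1: C_1 → C_0 is given by ∂[p,q] = [q] − [p]. For instance
  ∂hi = i − h.
This gives a 10×30 integer matrix of rank 9; reducing to Smith normal form yields diagonal entries (1,1,1,1,1,1,1,1,1).

Boundary ∂_2: C_2 → C_1 maps a triangle to the signed sum of its edges. For instance
  ∂bij = ij − bj + bi,
  ∂chj = hj − cj + ch.
This gives a 30×20 integer matrix of rank 20; reducing to Smith normal form yields diagonal entries (1,1,1,1,1,1,1,1,1,1,1,1,1,1,1,1,1,1,1,2).

Reading off H_k = ker ∂_k / im ∂_{k+1}:

  H_0: rank C_0 − rank ∂_1 = 10 − 9 = 1, and the invariant factors of ∂_1 are all 1, so H_0 ≅ Z.
  H_1: rank ker ∂_1 − rank ∂_2 = (30 − 9) − 20 = 1, and ∂_2 has invariant factor 2 > 1, so H_1 ≅ Z ⊕ Z_2.
  H_2: rank ker ∂_2 − rank ∂_3 = (20 − 20) − 0 = 0, and there is no ∂_3, so H_2 ≅ 0.

H_0 = Z,  H_1 = Z ⊕ Z_2,  H_2 = 0.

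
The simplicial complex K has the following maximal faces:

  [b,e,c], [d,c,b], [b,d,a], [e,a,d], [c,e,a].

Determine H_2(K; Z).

Take the total order a < b < c < d < e on the vertex set. Then K (dimension 2) consists of the simplices:

  0-simplices (5): a, b, c, d, e
  1-simplices (10): ab, ac, ad, ae, bc, bd, be, cd, ce, de
  2-simplices (5): abd, ace, ade, bcd, bce

so the chain groups are C_0 ≅ Z^5, C_1 ≅ Z^10, C_2 ≅ Z^5.

Boundary ∂_1: C_1 → C_0 sends each edge [p,q] (with p < q) to q − p.
The resulting 5×10 matrix has rank 4, and its Smith normal form has invariant factors (1,1,1,1).

The boundary map ∂_2: C_2 → C_1 acts by ∂[p,q,r] = [q,r] − [p,r] + [p,q]. For instance
  ∂abd = bd − ad + ab,
  ∂ade = de − ae + ad.
The resulting 10×5 matrix has rank 5, and its Smith normal form has invariant factors (1,1,1,1,1).

Computing H_k = (kernel of ∂_k) / (image of ∂_{k+1}):

  H_2: rank ker ∂_2 − rank ∂_3 = (5 − 5) − 0 = 0, and there is no ∂_3, so H_2 = 0.

H_2 = 0.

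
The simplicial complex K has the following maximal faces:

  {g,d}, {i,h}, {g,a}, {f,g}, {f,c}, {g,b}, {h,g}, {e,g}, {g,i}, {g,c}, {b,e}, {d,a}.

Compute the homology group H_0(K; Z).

K has 9 vertices, 12 edges.
rank ∂_0 = 0, rank ∂_1 = 8 ⇒ b_0 = 9 − 0 − 8 = 1; all invariant factors of ∂_1 are 1 so no torsion. So H_0 = Z.

H_0 = Z.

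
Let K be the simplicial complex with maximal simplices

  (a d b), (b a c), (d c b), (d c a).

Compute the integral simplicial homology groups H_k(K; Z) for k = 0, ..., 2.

Order the vertices as a < b < c < d. Listing each simplex with vertices in this order, K has dimension 2 with simplices:

  0-simplices (4): a, b, c, d
  1-simplices (6): ab, ac, ad, bc, bd, cd
  2-simplices (4): abc, abd, acd, bcd

giving chain groups C_0 ≅ Z^4, C_1 ≅ Z^6, C_2 ≅ Z^4.

∂_1: C_1 → C_0 is given by ∂[p,q] = [q] − [p].
As a 4×6 matrix over Z this has rank 3, with invariant factors (1,1,1).

The boundary map ∂_2: C_2 → C_1 maps a triangle to the signed sum of its edges. For instance
  ∂abd = bd − ad + ab,
  ∂acd = cd − ad + ac.
The resulting 6×4 matrix has rank 3, and its Smith normal form has invariant factors (1,1,1).

Now H_k = ker ∂_k / im ∂_{k+1}, so:

  H_0: rank C_0 − rank ∂_1 = 4 − 3 = 1, and the invariant factors of ∂_1 are all 1, so H_0 = Z.
  H_1: rank ker ∂_1 − rank ∂_2 = (6 − 3) − 3 = 0, and the invariant factors of ∂_2 are all 1, so H_1 = 0.
  H_2: rank ker ∂_2 − rank ∂_3 = (4 − 3) − 0 = 1, and there is no ∂_3, so H_2 = Z.

As a check, the Euler characteristic is 4 − 6 + 4 = 2, which agrees with 1 − 0 + 1 = 2.

H_0 = Z,  H_1 = 0,  H_2 = Z.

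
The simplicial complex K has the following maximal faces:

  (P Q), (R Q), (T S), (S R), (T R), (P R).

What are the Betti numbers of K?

Take the total order P < Q < R < S < T on the vertex set. Then K (dimension 1) consists of the simplices:

  0-simplices (5): P, Q, R, S, T
  1-simplices (6): PQ, PR, QR, RS, RT, ST

Hence C_0 ≅ Z^5, C_1 ≅ Z^6.

The boundary map ∂_1: C_1 → C_0 sends each edge [p,q] (with p < q) to q − p.
The 5×6 boundary matrix has rank 4 and Smith normal form diag(1,1,1,1).

Now H_k = ker ∂_k / im ∂_{k+1}, so:

  H_0: rank C_0 − rank ∂_1 = 5 − 4 = 1, and the invariant factors of ∂_1 are all 1, so H_0 = Z.
  H_1: rank ker ∂_1 − rank ∂_2 = (6 − 4) − 0 = 2, and there is no ∂_2, so H_1 = Z^2.

(K is a triangulation of a wedge of 2 circles.)

Hence the Betti numbers are b_0 = 1, b_1 = 2.

b_0 = 1, b_1 = 2.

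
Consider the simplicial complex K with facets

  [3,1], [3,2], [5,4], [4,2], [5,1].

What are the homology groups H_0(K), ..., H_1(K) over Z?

H_0 = Z,  H_1 = Z.

We work with the vertex ordering 1 < 2 < 3 < 4 < 5. The simplices of K, each written with vertices in increasing order, are:

  0-simplices (5): [1], [2], [3], [4], [5]
  1-simplices (5): [1,3], [1,5], [2,3], [2,4], [4,5]

giving chain groups C_0 ≅ Z^5, C_1 ≅ Z^5.

Boundary ∂_1: C_1 → C_0 maps an edge to its endpoints' difference, ∂[p,q] = q − p. For instance
  ∂[2,3] = [3] − [2].
As a 5×5 matrix over Z this has rank 4, with invariant factors (1,1,1,1).

Reading off H_k = ker ∂_k / im ∂_{k+1}:

  H_0: rank C_0 − rank ∂_1 = 5 − 4 = 1, and the invariant factors of ∂_1 are all 1, so H_0 ≅ Z.
  H_1: rank ker ∂_1 − rank ∂_2 = (5 − 4) − 0 = 1, and there is no ∂_2, so H_1 ≅ Z.

(K is a triangulation of the circle S^1.)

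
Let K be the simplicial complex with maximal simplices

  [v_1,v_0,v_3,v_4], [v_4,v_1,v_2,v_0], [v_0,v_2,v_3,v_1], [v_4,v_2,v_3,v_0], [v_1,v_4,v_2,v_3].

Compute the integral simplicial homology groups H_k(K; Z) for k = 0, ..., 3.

Fix the vertex order v_0 < v_1 < v_2 < v_3 < v_4 and write every simplex with vertices in increasing order. Then dim K = 3 and the simplices of K are:

  0-simplices (5): [v_0], [v_1], [v_2], [v_3], [v_4]
  1-simplices (10): [v_0,v_1], [v_0,v_2], [v_0,v_3], [v_0,v_4], [v_1,v_2], [v_1,v_3], [v_1,v_4], [v_2,v_3], [v_2,v_4], [v_3,v_4]
  2-simplices (10): [v_0,v_1,v_2], [v_0,v_1,v_3], [v_0,v_1,v_4], [v_0,v_2,v_3], [v_0,v_2,v_4], [v_0,v_3,v_4], [v_1,v_2,v_3], [v_1,v_2,v_4], [v_1,v_3,v_4], [v_2,v_3,v_4]
  3-simplices (5): [v_0,v_1,v_2,v_3], [v_0,v_1,v_2,v_4], [v_0,v_1,v_3,v_4], [v_0,v_2,v_3,v_4], [v_1,v_2,v_3,v_4]

Hence C_0 ≅ Z^5, C_1 ≅ Z^10, C_2 ≅ Z^10, C_3 ≅ Z^5.

∂_1: C_1 → C_0 sends each edge [p,q] (with p < q) to q − p. For instance
  ∂[v_0,v_2] = [v_2] − [v_0].
The resulting 5×10 matrix has rank 4, and its Smith normal form has invariant factors (1,1,1,1).

Boundary ∂_2: C_2 → C_1 maps a triangle to the signed sum of its edges. For instance
  ∂[v_2,v_3,v_4] = [v_3,v_4] − [v_2,v_4] + [v_2,v_3],
  ∂[v_1,v_3,v_4] = [v_3,v_4] − [v_1,v_4] + [v_1,v_3].
As a 10×10 matrix over Z this has rank 6, with invariant factors (1,1,1,1,1,1).

The boundary map ∂_3: C_3 → C_2 sends each 3-simplex σ to the alternating sum Σ_i (−1)^i (σ with its i-th vertex removed). For instance
  ∂[v_0,v_2,v_3,v_4] = [v_2,v_3,v_4] − [v_0,v_3,v_4] + [v_0,v_2,v_4] − [v_0,v_2,v_3],
  ∂[v_0,v_1,v_3,v_4] = [v_1,v_3,v_4] − [v_0,v_3,v_4] + [v_0,v_1,v_4] − [v_0,v_1,v_3].
As a 10×5 matrix over Z this has rank 4, with invariant factors (1,1,1,1).

Now H_k = ker ∂_k / im ∂_{k+1}, so:

  H_0: rank C_0 − rank ∂_1 = 5 − 4 = 1, and the invariant factors of ∂_1 are all 1, so H_0 = Z.
  H_1: rank ker ∂_1 − rank ∂_2 = (10 − 4) − 6 = 0, and the invariant factors of ∂_2 are all 1, so H_1 = 0.
  H_2: rank ker ∂_2 − rank ∂_3 = (10 − 6) − 4 = 0, and the invariant factors of ∂_3 are all 1, so H_2 = 0.
  H_3: rank ker ∂_3 − rank ∂_4 = (5 − 4) − 0 = 1, and there is no ∂_4, so H_3 = Z.

(K is a triangulation of the 3-sphere S^3.)

H_0 ≅ Z,  H_1 = 0,  H_2 = 0,  H_3 ≅ Z.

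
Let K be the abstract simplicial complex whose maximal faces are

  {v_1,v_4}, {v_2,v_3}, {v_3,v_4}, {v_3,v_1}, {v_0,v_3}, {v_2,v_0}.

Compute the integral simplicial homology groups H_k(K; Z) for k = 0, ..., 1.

Take the total order v_0 < v_1 < v_2 < v_3 < v_4 on the vertex set. Then K (dimension 1) consists of the simplices:

  0-simplices (5): [v_0], [v_1], [v_2], [v_3], [v_4]
  1-simplices (6): [v_0,v_2], [v_0,v_3], [v_1,v_3], [v_1,v_4], [v_2,v_3], [v_3,v_4]

Hence C_0 ≅ Z^5, C_1 ≅ Z^6.

Boundary ∂_1: C_1 → C_0 maps an edge to its endpoints' difference, ∂[p,q] = q − p. For instance
  ∂[v_1,v_3] = [v_3] − [v_1].
The 5×6 boundary matrix has rank 4 and Smith normal form diag(1,1,1,1).

Reading off H_k = ker ∂_k / im ∂_{k+1}:

  H_0: rank C_0 − rank ∂_1 = 5 − 4 = 1, and the invariant factors of ∂_1 are all 1, so H_0 = Z.
  H_1: rank ker ∂_1 − rank ∂_2 = (6 − 4) − 0 = 2, and there is no ∂_2, so H_1 = Z^2.

H_0 = Z,  H_1 = Z^2.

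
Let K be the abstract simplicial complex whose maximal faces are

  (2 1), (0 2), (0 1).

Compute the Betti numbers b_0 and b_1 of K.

Fix the vertex order 0 < 1 < 2 and write every simplex with vertices in increasing order. Then dim K = 1 and the simplices of K are:

  0-simplices (3): [0], [1], [2]
  1-simplices (3): [0,1], [0,2], [1,2]

Hence C_0 ≅ Z^3, C_1 ≅ Z^3.

∂_1: C_1 → C_0 sends each edge [p,q] (with p < q) to q − p.
The 3×3 boundary matrix has rank 2 and Smith normal form diag(1,1).

Reading off H_k = ker ∂_k / im ∂_{k+1}:

  H_0: rank C_0 − rank ∂_1 = 3 − 2 = 1, and the invariant factors of ∂_1 are all 1, so H_0 = Z.
  H_1: rank ker ∂_1 − rank ∂_2 = (3 − 2) − 0 = 1, and there is no ∂_2, so H_1 = Z.

(K is a triangulation of the circle S^1.)

Hence the Betti numbers are b_0 = 1, b_1 = 1.

b_0 = 1, b_1 = 1.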